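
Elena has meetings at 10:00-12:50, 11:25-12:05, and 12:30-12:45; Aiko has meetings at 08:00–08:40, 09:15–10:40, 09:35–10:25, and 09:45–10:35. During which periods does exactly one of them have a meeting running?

08:00–08:40, 09:15–10:00, 10:40–12:50

A, merged: 10:00–12:50.
B, merged: 08:00–08:40, 09:15–10:40.
Only in the first: 10:40–12:50.
Only in the second: 08:00–08:40, 09:15–10:00.
Together these are the periods covered by exactly one.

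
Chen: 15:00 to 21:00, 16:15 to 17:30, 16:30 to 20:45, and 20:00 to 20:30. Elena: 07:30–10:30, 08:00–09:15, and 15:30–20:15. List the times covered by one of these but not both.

07:30–10:30, 15:00–15:30, 20:15–21:00

First set merges to 15:00–21:00.
Second set merges to 07:30–10:30, 15:30–20:15.
Only in the first: 15:00–15:30, 20:15–21:00.
Only in the second: 07:30–10:30.
Together these are the periods covered by exactly one.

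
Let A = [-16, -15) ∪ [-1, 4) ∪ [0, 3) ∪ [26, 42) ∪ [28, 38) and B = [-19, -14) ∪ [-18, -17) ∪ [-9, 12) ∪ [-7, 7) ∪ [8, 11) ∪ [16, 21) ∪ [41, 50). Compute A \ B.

A, merged: [-16, -15), [-1, 4), [26, 42).
B, merged: [-19, -14), [-9, 12), [16, 21), [41, 50).
[-16, -15): fully covered by B → removed.
[-1, 4): fully covered by B → removed.
[26, 42) minus B → [26, 41).

[26, 41)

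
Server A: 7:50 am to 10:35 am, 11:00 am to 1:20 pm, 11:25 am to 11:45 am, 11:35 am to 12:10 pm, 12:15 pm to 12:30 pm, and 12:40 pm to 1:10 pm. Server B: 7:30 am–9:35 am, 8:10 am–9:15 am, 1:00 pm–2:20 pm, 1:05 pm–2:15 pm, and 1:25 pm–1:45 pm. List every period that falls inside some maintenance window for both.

First set merges to 7:50 am–10:35 am, 11:00 am–1:20 pm.
Second set merges to 7:30 am–9:35 am, 1:00 pm–2:20 pm.
7:50 am–10:35 am overlaps B on 7:50 am–9:35 am.
11:00 am–1:20 pm overlaps B on 1:00 pm–1:20 pm.

7:50 am–9:35 am, 1:00 pm–1:20 pm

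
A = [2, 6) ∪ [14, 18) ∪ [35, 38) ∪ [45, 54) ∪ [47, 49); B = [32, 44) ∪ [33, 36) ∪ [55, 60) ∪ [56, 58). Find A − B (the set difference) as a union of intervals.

Merge the first list: [2, 6), [14, 18), [35, 38), [45, 54).
Merge the second list: [32, 44), [55, 60).
[2, 6) is untouched.
[14, 18) is untouched.
[35, 38) lies entirely inside B → drops out.
[45, 54) is untouched.

[2, 6) ∪ [14, 18) ∪ [45, 54)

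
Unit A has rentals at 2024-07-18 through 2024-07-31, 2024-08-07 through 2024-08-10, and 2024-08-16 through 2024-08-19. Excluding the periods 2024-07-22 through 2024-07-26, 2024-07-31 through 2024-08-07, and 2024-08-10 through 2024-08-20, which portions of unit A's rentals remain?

2024-07-18 through 2024-07-21, 2024-07-27 through 2024-07-30, 2024-08-08 through 2024-08-09

2024-07-18 through 2024-07-31 \ B = 2024-07-18 through 2024-07-21, 2024-07-27 through 2024-07-30.
2024-08-07 through 2024-08-10 \ B = 2024-08-08 through 2024-08-09.
2024-08-16 through 2024-08-19: entirely removed.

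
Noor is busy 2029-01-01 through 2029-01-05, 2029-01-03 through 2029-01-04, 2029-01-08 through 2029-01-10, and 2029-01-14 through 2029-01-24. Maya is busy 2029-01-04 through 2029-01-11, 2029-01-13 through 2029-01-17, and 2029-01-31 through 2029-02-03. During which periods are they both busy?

Merge the first list: 2029-01-01 through 2029-01-05, 2029-01-08 through 2029-01-10, 2029-01-14 through 2029-01-24.
2029-01-01 through 2029-01-05 meets the second set on 2029-01-04 through 2029-01-05.
2029-01-08 through 2029-01-10 meets the second set on 2029-01-08 through 2029-01-10.
2029-01-14 through 2029-01-24 meets the second set on 2029-01-14 through 2029-01-17.

2029-01-04 through 2029-01-05, 2029-01-08 through 2029-01-10, 2029-01-14 through 2029-01-17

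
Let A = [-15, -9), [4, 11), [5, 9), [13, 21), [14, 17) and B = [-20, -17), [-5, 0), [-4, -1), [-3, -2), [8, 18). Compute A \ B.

A, merged: [-15, -9), [4, 11), [13, 21).
B, merged: [-20, -17), [-5, 0), [8, 18).
[-15, -9): no B overlap → unchanged.
[4, 11) minus B → [4, 8).
[13, 21) minus B → [18, 21).

[-15, -9) ∪ [4, 8) ∪ [18, 21)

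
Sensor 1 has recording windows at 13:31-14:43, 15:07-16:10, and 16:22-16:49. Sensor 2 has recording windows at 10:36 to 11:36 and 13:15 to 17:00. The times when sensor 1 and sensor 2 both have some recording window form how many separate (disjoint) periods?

3

A ∩ B = 13:31–14:43, 15:07–16:10, 16:22–16:49.
That is 3 disjoint pieces.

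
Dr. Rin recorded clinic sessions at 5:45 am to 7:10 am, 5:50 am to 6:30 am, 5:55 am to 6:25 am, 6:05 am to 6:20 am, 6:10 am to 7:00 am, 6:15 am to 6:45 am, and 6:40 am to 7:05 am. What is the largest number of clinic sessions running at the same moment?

Sweep endpoints in order; track running count of active intervals.
Peak of 6 reached at 6:15 am.

6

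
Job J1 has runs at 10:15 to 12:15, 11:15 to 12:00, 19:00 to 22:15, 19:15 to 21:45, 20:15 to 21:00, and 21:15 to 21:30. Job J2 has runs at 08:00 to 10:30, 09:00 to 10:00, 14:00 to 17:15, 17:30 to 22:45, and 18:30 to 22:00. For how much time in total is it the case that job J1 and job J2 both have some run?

3 h 30 min

Merge the first list: 10:15–12:15, 19:00–22:15.
Merge the second list: 08:00–10:30, 14:00–17:15, 17:30–22:45.
A ∩ B = 10:15–10:30, 19:00–22:15.
Total: 15 min + 3 h 15 min = 3 h 30 min.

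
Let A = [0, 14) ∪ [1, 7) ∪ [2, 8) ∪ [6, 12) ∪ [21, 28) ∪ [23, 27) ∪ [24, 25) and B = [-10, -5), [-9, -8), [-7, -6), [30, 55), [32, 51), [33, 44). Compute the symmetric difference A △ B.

[-10, -5) ∪ [0, 14) ∪ [21, 28) ∪ [30, 55)

First set merges to [0, 14), [21, 28).
Second set merges to [-10, -5), [30, 55).
A but not B: [0, 14), [21, 28).
B but not A: [-10, -5), [30, 55).
Combining gives A △ B.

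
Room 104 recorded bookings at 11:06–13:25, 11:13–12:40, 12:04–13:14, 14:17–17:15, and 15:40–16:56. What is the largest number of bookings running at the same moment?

At 12:04, 3 of the intervals are simultaneously active.
No point has more.

3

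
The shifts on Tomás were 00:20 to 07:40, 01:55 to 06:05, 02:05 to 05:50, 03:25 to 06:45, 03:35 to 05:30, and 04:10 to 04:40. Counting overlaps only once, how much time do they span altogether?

Merged: 00:20-07:40.
Length: 7 h 20 min.

7 h 20 min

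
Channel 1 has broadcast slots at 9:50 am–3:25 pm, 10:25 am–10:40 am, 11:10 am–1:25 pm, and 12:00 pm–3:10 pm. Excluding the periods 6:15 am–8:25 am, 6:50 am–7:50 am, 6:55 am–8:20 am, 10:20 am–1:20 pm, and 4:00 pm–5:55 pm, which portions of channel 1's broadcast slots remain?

Merge the first list: 9:50 am–3:25 pm.
Merge the second list: 6:15 am–8:25 am, 10:20 am–1:20 pm, 4:00 pm–5:55 pm.
9:50 am–3:25 pm \ B = 9:50 am–10:20 am, 1:20 pm–3:25 pm.

9:50 am–10:20 am, 1:20 pm–3:25 pm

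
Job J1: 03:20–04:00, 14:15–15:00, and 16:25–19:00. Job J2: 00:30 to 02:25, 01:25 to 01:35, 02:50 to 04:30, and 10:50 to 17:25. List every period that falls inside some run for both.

03:20-04:00, 14:15-15:00, 16:25-17:25

Second set merges to 00:30-02:25, 02:50-04:30, 10:50-17:25.
03:20-04:00 meets the second set on 03:20-04:00.
14:15-15:00 meets the second set on 14:15-15:00.
16:25-19:00 meets the second set on 16:25-17:25.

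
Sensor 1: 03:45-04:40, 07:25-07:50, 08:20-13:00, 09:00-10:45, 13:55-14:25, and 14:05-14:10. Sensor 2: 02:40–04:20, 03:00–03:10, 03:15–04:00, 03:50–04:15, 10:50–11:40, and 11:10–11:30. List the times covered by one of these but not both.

02:40-03:45, 04:20-04:40, 07:25-07:50, 08:20-10:50, 11:40-13:00, 13:55-14:25

First set merges to 03:45-04:40, 07:25-07:50, 08:20-13:00, 13:55-14:25.
Second set merges to 02:40-04:20, 10:50-11:40.
A \ B = 04:20-04:40, 07:25-07:50, 08:20-10:50, 11:40-13:00, 13:55-14:25.
B \ A = 02:40-03:45.
Union of the two gives the symmetric difference.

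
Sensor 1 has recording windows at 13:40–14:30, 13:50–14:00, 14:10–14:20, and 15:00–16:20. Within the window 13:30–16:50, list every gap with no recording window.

The merged coverage is 13:40-14:30, 15:00-16:20.
Complement within 13:30-16:50: 13:30-13:40, 14:30-15:00, 16:20-16:50.

13:30-13:40, 14:30-15:00, 16:20-16:50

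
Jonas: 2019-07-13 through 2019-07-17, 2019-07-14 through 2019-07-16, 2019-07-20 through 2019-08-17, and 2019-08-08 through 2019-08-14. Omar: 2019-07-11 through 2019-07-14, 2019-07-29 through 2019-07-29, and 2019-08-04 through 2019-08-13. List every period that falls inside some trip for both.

First set merges to 2019-07-13 through 2019-07-17, 2019-07-20 through 2019-08-17.
2019-07-13 through 2019-07-17 meets the second set on 2019-07-13 through 2019-07-14.
2019-07-20 through 2019-08-17 meets the second set on 2019-07-29 through 2019-07-29, 2019-08-04 through 2019-08-13.

2019-07-13 through 2019-07-14, 2019-07-29 through 2019-07-29, 2019-08-04 through 2019-08-13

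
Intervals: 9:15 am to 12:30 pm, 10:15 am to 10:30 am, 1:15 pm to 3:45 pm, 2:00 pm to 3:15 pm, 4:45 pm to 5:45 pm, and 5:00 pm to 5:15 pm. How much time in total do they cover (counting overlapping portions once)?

6 h 45 min

Merged: 9:15 am-12:30 pm, 1:15 pm-3:45 pm, 4:45 pm-5:45 pm.
Lengths: 3 h 15 min + 2 h 30 min + 1 h = 6 h 45 min.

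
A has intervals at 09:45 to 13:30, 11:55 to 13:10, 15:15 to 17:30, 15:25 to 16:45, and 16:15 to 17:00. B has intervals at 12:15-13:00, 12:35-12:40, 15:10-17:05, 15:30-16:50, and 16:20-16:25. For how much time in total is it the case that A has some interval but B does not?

A, merged: 09:45-13:30, 15:15-17:30.
B, merged: 12:15-13:00, 15:10-17:05.
A \ B = 09:45-12:15, 13:00-13:30, 17:05-17:30.
Total: 2 h 30 min + 30 min + 25 min = 3 h 25 min.

3 h 25 min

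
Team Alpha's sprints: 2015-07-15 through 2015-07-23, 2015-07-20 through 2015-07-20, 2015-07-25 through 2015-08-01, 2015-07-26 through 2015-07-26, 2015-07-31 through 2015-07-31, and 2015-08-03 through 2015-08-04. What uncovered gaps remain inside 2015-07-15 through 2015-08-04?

Covered (merged): 2015-07-15 through 2015-07-23, 2015-07-25 through 2015-08-01, 2015-08-03 through 2015-08-04.
Uncovered inside 2015-07-15 through 2015-08-04: 2015-07-24 through 2015-07-24, 2015-08-02 through 2015-08-02.

2015-07-24 through 2015-07-24, 2015-08-02 through 2015-08-02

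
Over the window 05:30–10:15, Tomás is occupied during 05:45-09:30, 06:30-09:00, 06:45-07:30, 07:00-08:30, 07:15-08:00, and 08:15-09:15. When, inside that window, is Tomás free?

05:30–05:45, 09:30–10:15

Covered (merged): 05:45–09:30.
Complement within 05:30–10:15: 05:30–05:45, 09:30–10:15.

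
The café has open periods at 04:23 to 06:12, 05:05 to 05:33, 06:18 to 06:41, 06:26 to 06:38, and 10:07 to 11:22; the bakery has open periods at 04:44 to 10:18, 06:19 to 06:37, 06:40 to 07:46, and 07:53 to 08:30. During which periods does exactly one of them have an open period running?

04:23–04:44, 06:12–06:18, 06:41–10:07, 10:18–11:22

Merge the first list: 04:23–06:12, 06:18–06:41, 10:07–11:22.
Merge the second list: 04:44–10:18.
A \ B = 04:23–04:44, 10:18–11:22.
B \ A = 06:12–06:18, 06:41–10:07.
Union of the two gives the symmetric difference.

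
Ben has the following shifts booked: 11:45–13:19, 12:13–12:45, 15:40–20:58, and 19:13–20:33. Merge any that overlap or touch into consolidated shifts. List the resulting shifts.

12:13–12:45 overlaps/touches 11:45–13:19 → extend to 11:45–13:19.
15:40–20:58 is disjoint → start new block.
19:13–20:33 overlaps/touches 15:40–20:58 → extend to 15:40–20:58.

11:45–13:19, 15:40–20:58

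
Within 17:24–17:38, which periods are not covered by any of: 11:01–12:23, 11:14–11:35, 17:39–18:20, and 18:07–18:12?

After merging, the occupied span is 11:01–12:23, 17:39–18:20.
Gaps within 17:24–17:38: 17:24–17:38.

17:24–17:38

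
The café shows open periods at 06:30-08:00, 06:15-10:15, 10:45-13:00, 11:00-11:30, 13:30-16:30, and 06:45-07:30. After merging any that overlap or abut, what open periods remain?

06:15-10:15, 10:45-13:00, 13:30-16:30

Sort by start: 06:15-10:15, 06:30-08:00, 06:45-07:30, 10:45-13:00, 11:00-11:30, 13:30-16:30.
06:30-08:00 overlaps/touches 06:15-10:15 → extend to 06:15-10:15.
06:45-07:30 overlaps/touches 06:15-10:15 → extend to 06:15-10:15.
10:45-13:00 is disjoint → start new block.
11:00-11:30 overlaps/touches 10:45-13:00 → extend to 10:45-13:00.
13:30-16:30 is disjoint → start new block.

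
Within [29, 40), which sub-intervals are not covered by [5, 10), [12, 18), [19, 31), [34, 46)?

[31, 34)

Covered (merged): [5, 10), [12, 18), [19, 31), [34, 46).
Complement within [29, 40): [31, 34).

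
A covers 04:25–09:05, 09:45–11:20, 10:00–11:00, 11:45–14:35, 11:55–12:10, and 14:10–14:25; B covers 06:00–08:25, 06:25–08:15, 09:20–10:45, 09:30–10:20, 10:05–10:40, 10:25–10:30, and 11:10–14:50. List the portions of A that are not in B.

04:25–06:00, 08:25–09:05, 10:45–11:10

Merge the first list: 04:25–09:05, 09:45–11:20, 11:45–14:35.
Merge the second list: 06:00–08:25, 09:20–10:45, 11:10–14:50.
04:25–09:05 minus B → 04:25–06:00, 08:25–09:05.
09:45–11:20 minus B → 10:45–11:10.
11:45–14:35: fully covered by B → removed.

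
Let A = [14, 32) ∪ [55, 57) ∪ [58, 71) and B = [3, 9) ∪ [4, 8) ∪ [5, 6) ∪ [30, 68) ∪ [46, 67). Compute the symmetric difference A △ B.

Merge the second list: [3, 9), [30, 68).
Only in the first: [14, 30), [68, 71).
Only in the second: [3, 9), [32, 55), [57, 58).
Together these are the periods covered by exactly one.

[3, 9) ∪ [14, 30) ∪ [32, 55) ∪ [57, 58) ∪ [68, 71)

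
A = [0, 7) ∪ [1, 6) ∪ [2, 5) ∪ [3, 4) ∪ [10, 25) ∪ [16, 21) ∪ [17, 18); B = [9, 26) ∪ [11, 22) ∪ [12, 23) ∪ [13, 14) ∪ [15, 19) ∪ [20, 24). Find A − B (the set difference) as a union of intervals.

[0, 7)

First set merges to [0, 7), [10, 25).
Second set merges to [9, 26).
[0, 7): no B overlap → unchanged.
[10, 25): fully covered by B → removed.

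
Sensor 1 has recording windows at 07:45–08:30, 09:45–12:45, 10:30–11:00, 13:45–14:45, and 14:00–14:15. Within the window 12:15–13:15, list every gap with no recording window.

12:45–13:15

After merging, the occupied span is 07:45–08:30, 09:45–12:45, 13:45–14:45.
Uncovered inside 12:15–13:15: 12:45–13:15.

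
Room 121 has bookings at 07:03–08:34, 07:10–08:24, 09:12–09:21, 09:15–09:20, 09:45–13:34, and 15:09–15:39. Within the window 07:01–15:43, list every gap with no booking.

Covered (merged): 07:03–08:34, 09:12–09:21, 09:45–13:34, 15:09–15:39.
Complement within 07:01–15:43: 07:01–07:03, 08:34–09:12, 09:21–09:45, 13:34–15:09, 15:39–15:43.

07:01–07:03, 08:34–09:12, 09:21–09:45, 13:34–15:09, 15:39–15:43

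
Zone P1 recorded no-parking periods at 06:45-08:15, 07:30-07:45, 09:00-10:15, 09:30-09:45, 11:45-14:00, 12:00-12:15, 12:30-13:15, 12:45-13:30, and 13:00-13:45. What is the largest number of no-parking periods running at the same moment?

4

Walk the sorted start/end points keeping a running depth.
The depth first hits 4 at 13:00.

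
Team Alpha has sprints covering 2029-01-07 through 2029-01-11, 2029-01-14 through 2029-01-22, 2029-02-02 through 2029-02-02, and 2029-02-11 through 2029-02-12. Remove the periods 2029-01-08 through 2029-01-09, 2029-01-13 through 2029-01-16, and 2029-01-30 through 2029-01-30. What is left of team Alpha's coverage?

2029-01-07 through 2029-01-07, 2029-01-10 through 2029-01-11, 2029-01-17 through 2029-01-22, 2029-02-02 through 2029-02-02, 2029-02-11 through 2029-02-12

2029-01-07 through 2029-01-11 with B removed leaves 2029-01-07 through 2029-01-07, 2029-01-10 through 2029-01-11.
2029-01-14 through 2029-01-22 with B removed leaves 2029-01-17 through 2029-01-22.
2029-02-02 through 2029-02-02 is untouched.
2029-02-11 through 2029-02-12 is untouched.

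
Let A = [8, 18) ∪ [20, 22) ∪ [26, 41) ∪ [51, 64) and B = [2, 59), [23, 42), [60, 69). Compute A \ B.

[59, 60)

B, merged: [2, 59), [60, 69).
[8, 18): fully covered by B → removed.
[20, 22): fully covered by B → removed.
[26, 41): fully covered by B → removed.
[51, 64) minus B → [59, 60).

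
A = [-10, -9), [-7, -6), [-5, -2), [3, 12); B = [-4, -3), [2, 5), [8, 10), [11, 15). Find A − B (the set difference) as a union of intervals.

[-10, -9) ∪ [-7, -6) ∪ [-5, -4) ∪ [-3, -2) ∪ [5, 8) ∪ [10, 11)

[-10, -9) is untouched.
[-7, -6) is untouched.
[-5, -2) with B removed leaves [-5, -4), [-3, -2).
[3, 12) with B removed leaves [5, 8), [10, 11).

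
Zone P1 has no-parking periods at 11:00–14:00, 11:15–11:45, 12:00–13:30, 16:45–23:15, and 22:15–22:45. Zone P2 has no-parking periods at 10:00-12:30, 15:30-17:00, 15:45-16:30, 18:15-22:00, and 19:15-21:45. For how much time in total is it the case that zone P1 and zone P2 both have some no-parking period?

5 h 30 min

A, merged: 11:00–14:00, 16:45–23:15.
B, merged: 10:00–12:30, 15:30–17:00, 18:15–22:00.
A ∩ B = 11:00–12:30, 16:45–17:00, 18:15–22:00.
Total: 1 h 30 min + 15 min + 3 h 45 min = 5 h 30 min.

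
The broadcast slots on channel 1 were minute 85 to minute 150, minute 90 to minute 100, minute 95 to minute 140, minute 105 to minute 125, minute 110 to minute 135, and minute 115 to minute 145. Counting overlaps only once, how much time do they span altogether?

65 minutes

Merged: minute 85 to minute 150.
Length: 65 minutes.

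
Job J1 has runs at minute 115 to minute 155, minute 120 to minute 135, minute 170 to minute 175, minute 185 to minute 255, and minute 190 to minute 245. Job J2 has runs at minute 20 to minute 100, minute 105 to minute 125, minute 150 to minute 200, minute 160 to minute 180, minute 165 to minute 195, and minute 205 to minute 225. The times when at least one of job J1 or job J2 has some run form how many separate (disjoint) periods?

2

A, merged: minute 115 to minute 155, minute 170 to minute 175, minute 185 to minute 255.
B, merged: minute 20 to minute 100, minute 105 to minute 125, minute 150 to minute 200, minute 205 to minute 225.
A ∪ B = minute 20 to minute 100, minute 105 to minute 255.
That is 2 disjoint pieces.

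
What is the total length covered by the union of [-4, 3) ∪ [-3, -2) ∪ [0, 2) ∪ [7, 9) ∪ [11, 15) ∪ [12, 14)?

Merged: [-4, 3), [7, 9), [11, 15).
Lengths: 7 + 2 + 4 = 13.

13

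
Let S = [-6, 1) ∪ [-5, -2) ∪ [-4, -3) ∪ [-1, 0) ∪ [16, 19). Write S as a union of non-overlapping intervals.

[-5, -2) overlaps/touches [-6, 1) → extend to [-6, 1).
[-4, -3) overlaps/touches [-6, 1) → extend to [-6, 1).
[-1, 0) overlaps/touches [-6, 1) → extend to [-6, 1).
[16, 19) is disjoint → start new block.

[-6, 1) ∪ [16, 19)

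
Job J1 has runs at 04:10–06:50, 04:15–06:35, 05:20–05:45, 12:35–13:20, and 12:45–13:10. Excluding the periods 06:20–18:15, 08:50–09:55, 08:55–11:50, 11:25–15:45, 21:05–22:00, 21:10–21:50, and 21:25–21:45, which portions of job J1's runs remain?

04:10-06:20

A, merged: 04:10-06:50, 12:35-13:20.
B, merged: 06:20-18:15, 21:05-22:00.
04:10-06:50 with B removed leaves 04:10-06:20.
12:35-13:20 lies entirely inside B → drops out.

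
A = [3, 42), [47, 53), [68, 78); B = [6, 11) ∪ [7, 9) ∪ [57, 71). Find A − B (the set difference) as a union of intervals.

Merge the second list: [6, 11), [57, 71).
[3, 42) with B removed leaves [3, 6), [11, 42).
[47, 53) is untouched.
[68, 78) with B removed leaves [71, 78).

[3, 6) ∪ [11, 42) ∪ [47, 53) ∪ [71, 78)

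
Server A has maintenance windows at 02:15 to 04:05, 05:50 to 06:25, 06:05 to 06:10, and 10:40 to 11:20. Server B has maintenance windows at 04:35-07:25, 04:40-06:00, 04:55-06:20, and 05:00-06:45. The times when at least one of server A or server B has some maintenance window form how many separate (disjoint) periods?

A, merged: 02:15–04:05, 05:50–06:25, 10:40–11:20.
B, merged: 04:35–07:25.
A ∪ B = 02:15–04:05, 04:35–07:25, 10:40–11:20.
That is 3 disjoint pieces.

3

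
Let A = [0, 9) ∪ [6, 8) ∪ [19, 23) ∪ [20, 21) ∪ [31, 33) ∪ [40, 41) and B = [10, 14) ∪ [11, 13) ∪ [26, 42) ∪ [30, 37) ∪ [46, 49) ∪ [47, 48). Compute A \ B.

A, merged: [0, 9), [19, 23), [31, 33), [40, 41).
B, merged: [10, 14), [26, 42), [46, 49).
[0, 9) is untouched.
[19, 23) is untouched.
[31, 33) lies entirely inside B → drops out.
[40, 41) lies entirely inside B → drops out.

[0, 9) ∪ [19, 23)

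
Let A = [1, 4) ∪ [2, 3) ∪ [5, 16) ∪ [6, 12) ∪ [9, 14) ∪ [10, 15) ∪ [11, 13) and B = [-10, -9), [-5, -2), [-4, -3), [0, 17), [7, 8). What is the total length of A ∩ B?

First set merges to [1, 4), [5, 16).
Second set merges to [-10, -9), [-5, -2), [0, 17).
A ∩ B = [1, 4), [5, 16).
Total: 3 + 11 = 14.

14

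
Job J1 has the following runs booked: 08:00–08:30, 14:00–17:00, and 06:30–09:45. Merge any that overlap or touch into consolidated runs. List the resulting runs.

06:30-09:45, 14:00-17:00

Sort by start: 06:30-09:45, 08:00-08:30, 14:00-17:00.
08:00-08:30 overlaps/touches 06:30-09:45 → extend to 06:30-09:45.
14:00-17:00 is disjoint → start new block.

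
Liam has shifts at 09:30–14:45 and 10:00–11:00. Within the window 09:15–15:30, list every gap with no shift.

The merged coverage is 09:30–14:45.
Uncovered inside 09:15–15:30: 09:15–09:30, 14:45–15:30.

09:15–09:30, 14:45–15:30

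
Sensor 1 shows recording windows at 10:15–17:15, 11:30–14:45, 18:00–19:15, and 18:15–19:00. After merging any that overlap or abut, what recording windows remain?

11:30–14:45 overlaps/touches 10:15–17:15 → extend to 10:15–17:15.
18:00–19:15 is disjoint → start new block.
18:15–19:00 overlaps/touches 18:00–19:15 → extend to 18:00–19:15.

10:15–17:15, 18:00–19:15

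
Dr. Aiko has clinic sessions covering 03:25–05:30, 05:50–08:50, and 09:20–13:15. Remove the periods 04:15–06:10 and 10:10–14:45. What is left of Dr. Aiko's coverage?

03:25–04:15, 06:10–08:50, 09:20–10:10

03:25–05:30 with B removed leaves 03:25–04:15.
05:50–08:50 with B removed leaves 06:10–08:50.
09:20–13:15 with B removed leaves 09:20–10:10.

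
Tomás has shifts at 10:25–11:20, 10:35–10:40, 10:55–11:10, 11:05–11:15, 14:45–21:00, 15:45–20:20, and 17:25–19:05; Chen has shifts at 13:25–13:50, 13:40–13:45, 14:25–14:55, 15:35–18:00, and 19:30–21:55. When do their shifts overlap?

14:45–14:55, 15:35–18:00, 19:30–21:00

First set merges to 10:25–11:20, 14:45–21:00.
Second set merges to 13:25–13:50, 14:25–14:55, 15:35–18:00, 19:30–21:55.
10:25–11:20: no overlap with the second set.
14:45–21:00 meets the second set on 14:45–14:55, 15:35–18:00, 19:30–21:00.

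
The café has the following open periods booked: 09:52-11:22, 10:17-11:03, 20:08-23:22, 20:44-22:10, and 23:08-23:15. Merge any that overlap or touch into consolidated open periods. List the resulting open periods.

09:52-11:22, 20:08-23:22

10:17-11:03 overlaps/touches 09:52-11:22 → extend to 09:52-11:22.
20:08-23:22 is disjoint → start new block.
20:44-22:10 overlaps/touches 20:08-23:22 → extend to 20:08-23:22.
23:08-23:15 overlaps/touches 20:08-23:22 → extend to 20:08-23:22.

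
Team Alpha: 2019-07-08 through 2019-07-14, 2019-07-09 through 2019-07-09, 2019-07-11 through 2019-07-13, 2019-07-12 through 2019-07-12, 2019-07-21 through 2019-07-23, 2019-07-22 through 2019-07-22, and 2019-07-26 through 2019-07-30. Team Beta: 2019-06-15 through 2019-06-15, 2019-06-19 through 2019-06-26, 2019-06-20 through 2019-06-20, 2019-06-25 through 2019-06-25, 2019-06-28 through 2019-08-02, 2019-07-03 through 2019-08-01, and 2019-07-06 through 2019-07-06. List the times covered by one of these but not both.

2019-06-15 through 2019-06-15, 2019-06-19 through 2019-06-26, 2019-06-28 through 2019-07-07, 2019-07-15 through 2019-07-20, 2019-07-24 through 2019-07-25, 2019-07-31 through 2019-08-02

Merge the first list: 2019-07-08 through 2019-07-14, 2019-07-21 through 2019-07-23, 2019-07-26 through 2019-07-30.
Merge the second list: 2019-06-15 through 2019-06-15, 2019-06-19 through 2019-06-26, 2019-06-28 through 2019-08-02.
A but not B: none.
B but not A: 2019-06-15 through 2019-06-15, 2019-06-19 through 2019-06-26, 2019-06-28 through 2019-07-07, 2019-07-15 through 2019-07-20, 2019-07-24 through 2019-07-25, 2019-07-31 through 2019-08-02.
Combining gives A △ B.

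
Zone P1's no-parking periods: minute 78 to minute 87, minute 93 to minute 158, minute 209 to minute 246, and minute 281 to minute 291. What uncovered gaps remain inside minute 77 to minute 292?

minute 77 to minute 78, minute 87 to minute 93, minute 158 to minute 209, minute 246 to minute 281, minute 291 to minute 292

After merging, the occupied span is minute 78 to minute 87, minute 93 to minute 158, minute 209 to minute 246, minute 281 to minute 291.
Gaps within minute 77 to minute 292: minute 77 to minute 78, minute 87 to minute 93, minute 158 to minute 209, minute 246 to minute 281, minute 291 to minute 292.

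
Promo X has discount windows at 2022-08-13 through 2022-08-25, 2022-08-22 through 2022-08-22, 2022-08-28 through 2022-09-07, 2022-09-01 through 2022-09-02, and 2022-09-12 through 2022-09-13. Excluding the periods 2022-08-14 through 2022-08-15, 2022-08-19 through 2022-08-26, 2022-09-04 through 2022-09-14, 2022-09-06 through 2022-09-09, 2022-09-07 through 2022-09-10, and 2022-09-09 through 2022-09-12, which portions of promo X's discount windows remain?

Merge the first list: 2022-08-13 through 2022-08-25, 2022-08-28 through 2022-09-07, 2022-09-12 through 2022-09-13.
Merge the second list: 2022-08-14 through 2022-08-15, 2022-08-19 through 2022-08-26, 2022-09-04 through 2022-09-14.
2022-08-13 through 2022-08-25 minus B → 2022-08-13 through 2022-08-13, 2022-08-16 through 2022-08-18.
2022-08-28 through 2022-09-07 minus B → 2022-08-28 through 2022-09-03.
2022-09-12 through 2022-09-13: fully covered by B → removed.

2022-08-13 through 2022-08-13, 2022-08-16 through 2022-08-18, 2022-08-28 through 2022-09-03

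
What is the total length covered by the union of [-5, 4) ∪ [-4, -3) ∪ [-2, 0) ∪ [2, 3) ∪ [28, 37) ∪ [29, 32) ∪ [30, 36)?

Merged: [-5, 4), [28, 37).
Lengths: 9 + 9 = 18.

18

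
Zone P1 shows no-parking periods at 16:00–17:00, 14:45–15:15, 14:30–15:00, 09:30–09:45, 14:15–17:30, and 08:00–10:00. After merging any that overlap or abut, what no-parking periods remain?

08:00–10:00, 14:15–17:30

Sort by start: 08:00–10:00, 09:30–09:45, 14:15–17:30, 14:30–15:00, 14:45–15:15, 16:00–17:00.
09:30–09:45 overlaps/touches 08:00–10:00 → extend to 08:00–10:00.
14:15–17:30 is disjoint → start new block.
14:30–15:00 overlaps/touches 14:15–17:30 → extend to 14:15–17:30.
14:45–15:15 overlaps/touches 14:15–17:30 → extend to 14:15–17:30.
16:00–17:00 overlaps/touches 14:15–17:30 → extend to 14:15–17:30.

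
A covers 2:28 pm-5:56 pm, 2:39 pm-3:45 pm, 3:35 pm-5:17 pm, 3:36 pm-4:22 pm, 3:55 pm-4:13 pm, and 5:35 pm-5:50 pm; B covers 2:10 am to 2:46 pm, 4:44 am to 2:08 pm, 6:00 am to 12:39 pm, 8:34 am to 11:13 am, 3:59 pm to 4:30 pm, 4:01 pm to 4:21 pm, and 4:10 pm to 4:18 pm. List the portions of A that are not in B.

2:46 pm–3:59 pm, 4:30 pm–5:56 pm

A, merged: 2:28 pm–5:56 pm.
B, merged: 2:10 am–2:46 pm, 3:59 pm–4:30 pm.
2:28 pm–5:56 pm minus B → 2:46 pm–3:59 pm, 4:30 pm–5:56 pm.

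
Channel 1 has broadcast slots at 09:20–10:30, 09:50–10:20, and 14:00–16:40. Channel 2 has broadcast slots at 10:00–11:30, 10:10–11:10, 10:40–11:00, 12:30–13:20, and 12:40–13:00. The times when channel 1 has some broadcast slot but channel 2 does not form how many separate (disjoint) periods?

First set merges to 09:20–10:30, 14:00–16:40.
Second set merges to 10:00–11:30, 12:30–13:20.
A \ B = 09:20–10:00, 14:00–16:40.
That is 2 disjoint pieces.

2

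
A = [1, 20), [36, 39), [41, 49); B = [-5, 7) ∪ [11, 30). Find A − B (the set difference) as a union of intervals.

[1, 20) minus B → [7, 11).
[36, 39): no B overlap → unchanged.
[41, 49): no B overlap → unchanged.

[7, 11) ∪ [36, 39) ∪ [41, 49)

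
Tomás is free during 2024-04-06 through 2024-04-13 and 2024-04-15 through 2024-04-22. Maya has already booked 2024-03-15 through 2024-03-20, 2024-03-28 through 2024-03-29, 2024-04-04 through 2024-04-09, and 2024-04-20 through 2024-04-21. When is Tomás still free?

2024-04-06 through 2024-04-13 with B removed leaves 2024-04-10 through 2024-04-13.
2024-04-15 through 2024-04-22 with B removed leaves 2024-04-15 through 2024-04-19, 2024-04-22 through 2024-04-22.

2024-04-10 through 2024-04-13, 2024-04-15 through 2024-04-19, 2024-04-22 through 2024-04-22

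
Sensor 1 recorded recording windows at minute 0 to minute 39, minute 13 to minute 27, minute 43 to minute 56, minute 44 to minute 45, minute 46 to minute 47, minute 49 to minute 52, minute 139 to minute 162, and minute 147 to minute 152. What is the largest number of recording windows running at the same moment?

Sweep endpoints in order; track running count of active intervals.
Peak of 2 reached at minute 13.

2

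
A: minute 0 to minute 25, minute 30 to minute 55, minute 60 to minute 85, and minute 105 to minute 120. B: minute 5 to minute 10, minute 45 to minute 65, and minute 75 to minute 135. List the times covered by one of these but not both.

minute 0 to minute 5, minute 10 to minute 25, minute 30 to minute 45, minute 55 to minute 60, minute 65 to minute 75, minute 85 to minute 105, minute 120 to minute 135

Only in the first: minute 0 to minute 5, minute 10 to minute 25, minute 30 to minute 45, minute 65 to minute 75.
Only in the second: minute 55 to minute 60, minute 85 to minute 105, minute 120 to minute 135.
Together these are the periods covered by exactly one.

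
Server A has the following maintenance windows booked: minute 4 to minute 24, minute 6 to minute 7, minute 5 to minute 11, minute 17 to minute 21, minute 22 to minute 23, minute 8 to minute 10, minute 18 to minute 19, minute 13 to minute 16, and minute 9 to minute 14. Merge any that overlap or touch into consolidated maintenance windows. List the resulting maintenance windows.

minute 4 to minute 24

Sort by start: minute 4 to minute 24, minute 5 to minute 11, minute 6 to minute 7, minute 8 to minute 10, minute 9 to minute 14, minute 13 to minute 16, minute 17 to minute 21, minute 18 to minute 19, minute 22 to minute 23.
minute 5 to minute 11 overlaps/touches minute 4 to minute 24 → extend to minute 4 to minute 24.
minute 6 to minute 7 overlaps/touches minute 4 to minute 24 → extend to minute 4 to minute 24.
minute 8 to minute 10 overlaps/touches minute 4 to minute 24 → extend to minute 4 to minute 24.
minute 9 to minute 14 overlaps/touches minute 4 to minute 24 → extend to minute 4 to minute 24.
minute 13 to minute 16 overlaps/touches minute 4 to minute 24 → extend to minute 4 to minute 24.
minute 17 to minute 21 overlaps/touches minute 4 to minute 24 → extend to minute 4 to minute 24.
minute 18 to minute 19 overlaps/touches minute 4 to minute 24 → extend to minute 4 to minute 24.
minute 22 to minute 23 overlaps/touches minute 4 to minute 24 → extend to minute 4 to minute 24.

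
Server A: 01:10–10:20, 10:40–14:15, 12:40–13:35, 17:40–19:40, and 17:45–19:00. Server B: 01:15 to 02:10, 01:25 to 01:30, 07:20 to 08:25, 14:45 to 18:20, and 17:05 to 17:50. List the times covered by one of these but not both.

A, merged: 01:10–10:20, 10:40–14:15, 17:40–19:40.
B, merged: 01:15–02:10, 07:20–08:25, 14:45–18:20.
A but not B: 01:10–01:15, 02:10–07:20, 08:25–10:20, 10:40–14:15, 18:20–19:40.
B but not A: 14:45–17:40.
Combining gives A △ B.

01:10–01:15, 02:10–07:20, 08:25–10:20, 10:40–14:15, 14:45–17:40, 18:20–19:40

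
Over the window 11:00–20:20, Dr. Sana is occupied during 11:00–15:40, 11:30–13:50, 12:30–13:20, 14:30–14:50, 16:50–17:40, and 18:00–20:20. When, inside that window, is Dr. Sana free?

15:40–16:50, 17:40–18:00

After merging, the occupied span is 11:00–15:40, 16:50–17:40, 18:00–20:20.
Uncovered inside 11:00–20:20: 15:40–16:50, 17:40–18:00.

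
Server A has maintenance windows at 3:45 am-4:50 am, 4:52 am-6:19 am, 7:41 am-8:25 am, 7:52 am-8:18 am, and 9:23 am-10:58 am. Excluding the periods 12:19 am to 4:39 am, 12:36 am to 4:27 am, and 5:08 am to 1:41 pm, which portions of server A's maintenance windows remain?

4:39 am–4:50 am, 4:52 am–5:08 am

Merge the first list: 3:45 am–4:50 am, 4:52 am–6:19 am, 7:41 am–8:25 am, 9:23 am–10:58 am.
Merge the second list: 12:19 am–4:39 am, 5:08 am–1:41 pm.
3:45 am–4:50 am \ B = 4:39 am–4:50 am.
4:52 am–6:19 am \ B = 4:52 am–5:08 am.
7:41 am–8:25 am: entirely removed.
9:23 am–10:58 am: entirely removed.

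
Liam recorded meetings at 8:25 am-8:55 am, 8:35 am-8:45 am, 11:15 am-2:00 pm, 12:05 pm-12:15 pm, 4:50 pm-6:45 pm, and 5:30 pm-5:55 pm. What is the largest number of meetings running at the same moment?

2

Sweep endpoints in order; track running count of active intervals.
Peak of 2 reached at 8:35 am.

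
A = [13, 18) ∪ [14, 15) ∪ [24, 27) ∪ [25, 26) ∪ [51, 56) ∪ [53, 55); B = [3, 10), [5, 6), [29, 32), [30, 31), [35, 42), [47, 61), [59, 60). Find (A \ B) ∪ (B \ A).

First set merges to [13, 18), [24, 27), [51, 56).
Second set merges to [3, 10), [29, 32), [35, 42), [47, 61).
Only in the first: [13, 18), [24, 27).
Only in the second: [3, 10), [29, 32), [35, 42), [47, 51), [56, 61).
Together these are the periods covered by exactly one.

[3, 10) ∪ [13, 18) ∪ [24, 27) ∪ [29, 32) ∪ [35, 42) ∪ [47, 51) ∪ [56, 61)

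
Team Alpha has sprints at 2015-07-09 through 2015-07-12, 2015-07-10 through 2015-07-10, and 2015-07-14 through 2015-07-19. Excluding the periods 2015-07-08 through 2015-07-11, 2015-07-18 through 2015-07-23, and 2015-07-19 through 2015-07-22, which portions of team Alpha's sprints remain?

2015-07-12 through 2015-07-12, 2015-07-14 through 2015-07-17

A, merged: 2015-07-09 through 2015-07-12, 2015-07-14 through 2015-07-19.
B, merged: 2015-07-08 through 2015-07-11, 2015-07-18 through 2015-07-23.
2015-07-09 through 2015-07-12 with B removed leaves 2015-07-12 through 2015-07-12.
2015-07-14 through 2015-07-19 with B removed leaves 2015-07-14 through 2015-07-17.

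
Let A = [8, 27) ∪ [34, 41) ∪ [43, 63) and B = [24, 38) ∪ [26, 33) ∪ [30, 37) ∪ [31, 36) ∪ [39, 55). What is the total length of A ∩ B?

B, merged: [24, 38), [39, 55).
A ∩ B = [24, 27), [34, 38), [39, 41), [43, 55).
Total: 3 + 4 + 2 + 12 = 21.

21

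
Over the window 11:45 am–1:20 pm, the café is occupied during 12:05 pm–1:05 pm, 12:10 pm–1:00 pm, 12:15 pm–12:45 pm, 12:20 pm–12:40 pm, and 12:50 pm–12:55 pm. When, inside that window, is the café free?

11:45 am–12:05 pm, 1:05 pm–1:20 pm

Covered (merged): 12:05 pm–1:05 pm.
Gaps within 11:45 am–1:20 pm: 11:45 am–12:05 pm, 1:05 pm–1:20 pm.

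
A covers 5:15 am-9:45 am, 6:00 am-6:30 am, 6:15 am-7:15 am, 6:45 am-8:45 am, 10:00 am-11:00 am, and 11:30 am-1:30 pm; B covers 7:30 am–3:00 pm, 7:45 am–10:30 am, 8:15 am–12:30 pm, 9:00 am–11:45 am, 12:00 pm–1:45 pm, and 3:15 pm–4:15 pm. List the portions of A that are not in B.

Merge the first list: 5:15 am–9:45 am, 10:00 am–11:00 am, 11:30 am–1:30 pm.
Merge the second list: 7:30 am–3:00 pm, 3:15 pm–4:15 pm.
5:15 am–9:45 am \ B = 5:15 am–7:30 am.
10:00 am–11:00 am: entirely removed.
11:30 am–1:30 pm: entirely removed.

5:15 am–7:30 am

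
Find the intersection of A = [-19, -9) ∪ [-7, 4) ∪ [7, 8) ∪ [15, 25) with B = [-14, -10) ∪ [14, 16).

[-19, -9) overlaps B on [-14, -10).
[-7, 4) falls entirely outside B.
[7, 8) falls entirely outside B.
[15, 25) overlaps B on [15, 16).

[-14, -10) ∪ [15, 16)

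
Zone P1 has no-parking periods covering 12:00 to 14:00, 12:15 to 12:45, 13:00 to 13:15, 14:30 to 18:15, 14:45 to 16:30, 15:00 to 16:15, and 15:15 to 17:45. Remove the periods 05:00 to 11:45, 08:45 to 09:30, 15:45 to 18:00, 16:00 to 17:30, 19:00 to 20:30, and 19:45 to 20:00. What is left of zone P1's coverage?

12:00–14:00, 14:30–15:45, 18:00–18:15

First set merges to 12:00–14:00, 14:30–18:15.
Second set merges to 05:00–11:45, 15:45–18:00, 19:00–20:30.
12:00–14:00: nothing removed.
14:30–18:15 \ B = 14:30–15:45, 18:00–18:15.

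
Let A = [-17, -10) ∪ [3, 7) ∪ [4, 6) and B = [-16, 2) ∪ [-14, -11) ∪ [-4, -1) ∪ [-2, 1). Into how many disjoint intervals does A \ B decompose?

2

Merge the first list: [-17, -10), [3, 7).
Merge the second list: [-16, 2).
A \ B = [-17, -16), [3, 7).
That is 2 disjoint pieces.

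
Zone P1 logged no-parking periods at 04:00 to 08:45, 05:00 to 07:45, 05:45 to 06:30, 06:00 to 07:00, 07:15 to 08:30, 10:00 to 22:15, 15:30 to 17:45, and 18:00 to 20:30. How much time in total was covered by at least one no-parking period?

Merged: 04:00–08:45, 10:00–22:15.
Lengths: 4 h 45 min + 12 h 15 min = 17 h.

17 h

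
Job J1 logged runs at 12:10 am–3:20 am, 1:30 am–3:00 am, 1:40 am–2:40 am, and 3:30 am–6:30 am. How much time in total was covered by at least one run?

6 h 10 min

Merged: 12:10 am–3:20 am, 3:30 am–6:30 am.
Lengths: 3 h 10 min + 3 h = 6 h 10 min.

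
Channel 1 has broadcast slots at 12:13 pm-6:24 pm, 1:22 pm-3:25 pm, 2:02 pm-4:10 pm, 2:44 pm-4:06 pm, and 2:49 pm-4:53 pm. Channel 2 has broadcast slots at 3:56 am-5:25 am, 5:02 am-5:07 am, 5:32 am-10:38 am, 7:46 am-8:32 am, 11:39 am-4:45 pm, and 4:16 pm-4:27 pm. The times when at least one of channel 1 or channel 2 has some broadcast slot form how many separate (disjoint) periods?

First set merges to 12:13 pm-6:24 pm.
Second set merges to 3:56 am-5:25 am, 5:32 am-10:38 am, 11:39 am-4:45 pm.
A ∪ B = 3:56 am-5:25 am, 5:32 am-10:38 am, 11:39 am-6:24 pm.
That is 3 disjoint pieces.

3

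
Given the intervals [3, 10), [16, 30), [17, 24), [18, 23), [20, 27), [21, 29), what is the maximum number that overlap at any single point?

5

Walk the sorted start/end points keeping a running depth.
The depth first hits 5 at 21.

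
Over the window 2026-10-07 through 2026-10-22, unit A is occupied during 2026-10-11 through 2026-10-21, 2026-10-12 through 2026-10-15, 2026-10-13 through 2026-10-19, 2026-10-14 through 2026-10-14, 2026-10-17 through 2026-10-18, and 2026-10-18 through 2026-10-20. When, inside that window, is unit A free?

2026-10-07 through 2026-10-10, 2026-10-22 through 2026-10-22

After merging, the occupied span is 2026-10-11 through 2026-10-21.
Complement within 2026-10-07 through 2026-10-22: 2026-10-07 through 2026-10-10, 2026-10-22 through 2026-10-22.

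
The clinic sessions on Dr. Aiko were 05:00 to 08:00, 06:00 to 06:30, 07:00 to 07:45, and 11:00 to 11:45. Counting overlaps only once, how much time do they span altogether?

Merged: 05:00-08:00, 11:00-11:45.
Lengths: 3 h + 45 min = 3 h 45 min.

3 h 45 min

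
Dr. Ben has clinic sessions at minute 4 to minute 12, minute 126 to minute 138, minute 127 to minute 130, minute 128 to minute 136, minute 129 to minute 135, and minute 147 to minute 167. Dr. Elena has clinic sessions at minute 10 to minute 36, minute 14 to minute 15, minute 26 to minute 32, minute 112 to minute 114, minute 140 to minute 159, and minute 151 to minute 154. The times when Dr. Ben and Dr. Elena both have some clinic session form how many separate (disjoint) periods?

First set merges to minute 4 to minute 12, minute 126 to minute 138, minute 147 to minute 167.
Second set merges to minute 10 to minute 36, minute 112 to minute 114, minute 140 to minute 159.
A ∩ B = minute 10 to minute 12, minute 147 to minute 159.
That is 2 disjoint pieces.

2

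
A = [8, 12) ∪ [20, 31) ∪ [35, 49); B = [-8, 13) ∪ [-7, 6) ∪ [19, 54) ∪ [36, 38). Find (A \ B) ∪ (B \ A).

Second set merges to [-8, 13), [19, 54).
Only in the first: none.
Only in the second: [-8, 8), [12, 13), [19, 20), [31, 35), [49, 54).
Together these are the periods covered by exactly one.

[-8, 8) ∪ [12, 13) ∪ [19, 20) ∪ [31, 35) ∪ [49, 54)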